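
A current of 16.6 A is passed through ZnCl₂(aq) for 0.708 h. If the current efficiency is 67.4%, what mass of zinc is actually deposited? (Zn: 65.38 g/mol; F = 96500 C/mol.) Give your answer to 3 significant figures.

9.66 g

Q = 16.6 × 2548.8 = 42310 C
n(e⁻) = 42310 / 96500 = 0.4384 mol
Zn²⁺ + 2e⁻ → Zn, so theoretical m(Zn) = 0.2192 × 65.38 = 14.33 g
Actual mass = 67.4% × 14.33 = 9.66 g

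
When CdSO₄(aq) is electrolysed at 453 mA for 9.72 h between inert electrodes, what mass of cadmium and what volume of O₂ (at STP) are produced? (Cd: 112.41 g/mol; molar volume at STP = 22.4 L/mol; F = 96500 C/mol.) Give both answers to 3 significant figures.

Q = 0.453 × 34992 = 15850 C; n(e⁻) = 15850 / 96500 = 0.1642 mol
Cathode: Cd²⁺ + 2e⁻ → Cd → n(Cd) = 0.1642/2 = 0.08210 mol → 9.23 g
Anode: 2H₂O → O₂ + 4H⁺ + 4e⁻ → n(O₂) = 0.1642/4 = 0.04105 mol → 0.920 L

9.23 g Cd; 0.920 L O₂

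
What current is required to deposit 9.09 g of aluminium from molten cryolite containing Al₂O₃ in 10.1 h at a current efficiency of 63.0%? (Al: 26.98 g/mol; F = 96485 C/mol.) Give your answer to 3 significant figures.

4.26 A

n(Al) = 9.09 / 26.98 = 0.3369 mol
Al³⁺ + 3e⁻ → Al, so n(e⁻) = 3 × 0.3369 = 1.011 mol
Q = 1.011 × 96485 / 0.630 = 1.548×10^5 C
I = Q / t = 1.548×10^5 / 36360 s = 4.26 A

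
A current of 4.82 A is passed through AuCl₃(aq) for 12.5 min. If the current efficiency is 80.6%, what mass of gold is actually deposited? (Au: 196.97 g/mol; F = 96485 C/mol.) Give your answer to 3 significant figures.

1.98 g

Q = 4.82 × 750 = 3615 C
n(e⁻) = 3615 / 96485 = 0.03747 mol
Au³⁺ + 3e⁻ → Au, so theoretical m(Au) = 0.01249 × 196.97 = 2.460 g
Actual mass = 80.6% × 2.460 = 1.98 g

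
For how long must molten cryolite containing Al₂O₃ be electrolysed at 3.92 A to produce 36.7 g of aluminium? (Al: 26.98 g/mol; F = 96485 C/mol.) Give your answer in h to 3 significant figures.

n(Al) = 36.7 / 26.98 = 1.360 mol
Al³⁺ + 3e⁻ → Al, so n(e⁻) = 3 × 1.360 = 4.080 mol
Q = 4.080 × 96485 = 3.937×10^5 C
t = Q / I = 3.937×10^5 / 3.92 = 1.004×10^5 s = 27.9 h

27.9 h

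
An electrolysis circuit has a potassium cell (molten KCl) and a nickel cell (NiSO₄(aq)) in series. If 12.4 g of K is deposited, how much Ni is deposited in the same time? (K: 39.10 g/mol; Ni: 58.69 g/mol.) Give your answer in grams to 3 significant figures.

9.31 g

n(K) = 12.4 / 39.10 = 0.3171 mol
K⁺ + e⁻ → K, so n(e⁻) = 0.3171 mol
Same current for the same time ⇒ same n(e⁻) = 0.3171 mol in both cells.
Ni²⁺ + 2e⁻ → Ni, so n(Ni) = 0.3171 / 2 = 0.1586 mol
m(Ni) = 0.1586 × 58.69 = 9.31 g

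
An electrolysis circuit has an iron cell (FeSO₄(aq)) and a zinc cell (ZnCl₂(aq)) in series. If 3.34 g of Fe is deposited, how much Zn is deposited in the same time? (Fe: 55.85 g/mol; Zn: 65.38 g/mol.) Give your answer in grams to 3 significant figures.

n(Fe) = 3.34 / 55.85 = 0.05980 mol
Fe²⁺ + 2e⁻ → Fe, so n(e⁻) = 2 × 0.05980 = 0.1196 mol
Same current for the same time ⇒ same n(e⁻) = 0.1196 mol in both cells.
Zn²⁺ + 2e⁻ → Zn, so n(Zn) = 0.1196 / 2 = 0.05980 mol
m(Zn) = 0.05980 × 65.38 = 3.91 g

3.91 g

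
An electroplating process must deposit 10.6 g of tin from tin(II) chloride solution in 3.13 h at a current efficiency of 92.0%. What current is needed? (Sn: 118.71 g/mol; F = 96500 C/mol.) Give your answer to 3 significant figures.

1.66 A

n(Sn) = 10.6 / 118.71 = 0.08929 mol
Sn²⁺ + 2e⁻ → Sn, so n(e⁻) = 2 × 0.08929 = 0.1786 mol
Q = 0.1786 × 96500 / 0.920 = 18730 C
I = Q / t = 18730 / 11268 s = 1.66 A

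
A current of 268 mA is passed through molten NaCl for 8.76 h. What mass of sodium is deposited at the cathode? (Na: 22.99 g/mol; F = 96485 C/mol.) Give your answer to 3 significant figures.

Charge passed = 0.268 × 31536 = 8452 C
n(e⁻) = 8452 / 96485 = 0.08760 mol
Na⁺ + e⁻ → Na, so n(Na) = 0.08760 mol
m = 0.08760 × 22.99 = 2.01 g

2.01 g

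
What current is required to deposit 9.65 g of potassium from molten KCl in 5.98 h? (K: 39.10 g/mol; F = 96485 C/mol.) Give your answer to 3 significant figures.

1.11 A

n(K) = 9.65 / 39.10 = 0.2468 mol
K⁺ + e⁻ → K, so n(e⁻) = 0.2468 mol
Q = 0.2468 × 96485 = 23810 C
I = Q / t = 23810 / 21528 s = 1.11 A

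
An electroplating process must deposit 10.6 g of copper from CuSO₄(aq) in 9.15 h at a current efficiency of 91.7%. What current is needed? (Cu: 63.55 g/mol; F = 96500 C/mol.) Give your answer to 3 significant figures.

1.07 A

n(Cu) = 10.6 / 63.55 = 0.1668 mol
Cu²⁺ + 2e⁻ → Cu, so n(e⁻) = 2 × 0.1668 = 0.3336 mol
Q = 0.3336 × 96500 / 0.917 = 35110 C
I = Q / t = 35110 / 32940 s = 1.07 A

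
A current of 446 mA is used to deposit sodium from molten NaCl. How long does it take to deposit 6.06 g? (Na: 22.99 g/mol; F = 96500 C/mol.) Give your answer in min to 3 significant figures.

n(Na) = 6.06 / 22.99 = 0.2636 mol
Na⁺ + e⁻ → Na, so n(e⁻) = 0.2636 mol
Q = 0.2636 × 96500 = 25440 C
t = Q / I = 25440 / 0.446 = 57040 s = 951 min

951 min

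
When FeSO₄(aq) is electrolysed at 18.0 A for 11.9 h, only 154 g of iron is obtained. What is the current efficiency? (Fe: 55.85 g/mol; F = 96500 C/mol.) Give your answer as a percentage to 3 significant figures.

69.0%

Q = 18.0 × 42840 = 7.711×10^5 C
n(e⁻) = 7.711×10^5 / 96500 = 7.991 mol
Fe²⁺ + 2e⁻ → Fe, so theoretical n(Fe) = 3.996 mol → 223.2 g
Efficiency = 154 / 223.2 = 0.6900 = 69.0%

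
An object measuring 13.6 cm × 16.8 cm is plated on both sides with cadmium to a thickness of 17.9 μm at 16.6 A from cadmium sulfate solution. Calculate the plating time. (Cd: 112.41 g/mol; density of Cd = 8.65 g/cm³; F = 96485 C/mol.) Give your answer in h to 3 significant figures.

0.203 h

Plated area = 2 × 13.6 × 16.8 = 457.0 cm²
Volume = 457.0 × 17.9×10⁻⁴ cm = 0.8180 cm³
m(Cd) = 0.8180 × 8.65 = 7.076 g
n(Cd) = 7.076 / 112.41 = 0.06295 mol; n(e⁻) = 2 × 0.06295 = 0.1259 mol
Q = 0.1259 × 96485 = 12150 C
t = 12150 / 16.6 = 731.9 s = 0.203 h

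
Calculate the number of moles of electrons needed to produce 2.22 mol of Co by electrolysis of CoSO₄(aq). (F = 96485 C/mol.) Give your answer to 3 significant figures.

4.44 mol

Co²⁺ + 2e⁻ → Co, so n(e⁻) = 2 × 2.22 = 4.440 mol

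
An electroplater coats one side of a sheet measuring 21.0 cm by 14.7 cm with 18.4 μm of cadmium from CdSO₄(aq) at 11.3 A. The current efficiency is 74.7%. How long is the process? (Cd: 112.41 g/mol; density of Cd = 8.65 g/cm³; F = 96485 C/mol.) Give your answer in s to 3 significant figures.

Plated area = 21.0 × 14.7 = 308.7 cm²
Volume = 308.7 × 18.4×10⁻⁴ cm = 0.5680 cm³
m(Cd) = 0.5680 × 8.65 = 4.913 g
n(Cd) = 4.913 / 112.41 = 0.04371 mol; n(e⁻) = 2 × 0.04371 = 0.08742 mol
Q = 0.08742 × 96485 / 0.747 = 11290 C
t = 11290 / 11.3 = 999.1 s

999 s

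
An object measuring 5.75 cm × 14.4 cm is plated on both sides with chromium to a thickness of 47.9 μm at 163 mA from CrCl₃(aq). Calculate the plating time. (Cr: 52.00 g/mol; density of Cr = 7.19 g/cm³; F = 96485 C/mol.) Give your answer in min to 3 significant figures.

Plated area = 2 × 5.75 × 14.4 = 165.6 cm²
Volume = 165.6 × 47.9×10⁻⁴ cm = 0.7932 cm³
m(Cr) = 0.7932 × 7.19 = 5.703 g
n(Cr) = 5.703 / 52.00 = 0.1097 mol; n(e⁻) = 3 × 0.1097 = 0.3291 mol
Q = 0.3291 × 96485 = 31750 C
t = 31750 / 0.163 = 1.948×10^5 s = 3250 min

3250 min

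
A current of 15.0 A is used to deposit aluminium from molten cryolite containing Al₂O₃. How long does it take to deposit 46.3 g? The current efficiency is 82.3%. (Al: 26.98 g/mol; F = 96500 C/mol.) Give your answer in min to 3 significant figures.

671 min

n(Al) = 46.3 / 26.98 = 1.716 mol
Al³⁺ + 3e⁻ → Al, so n(e⁻) = 3 × 1.716 = 5.148 mol
Q = 5.148 × 96500 / 0.823 = 6.036×10^5 C
t = Q / I = 6.036×10^5 / 15.0 = 40240 s = 671 min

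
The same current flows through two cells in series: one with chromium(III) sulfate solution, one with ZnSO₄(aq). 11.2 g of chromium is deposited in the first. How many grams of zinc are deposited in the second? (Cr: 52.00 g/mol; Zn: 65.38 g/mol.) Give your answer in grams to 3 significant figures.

n(Cr) = 11.2 / 52.00 = 0.2154 mol
Cr³⁺ + 3e⁻ → Cr, so n(e⁻) = 3 × 0.2154 = 0.6462 mol
In series, the same 0.6462 mol of electrons flows through the second cell.
Zn²⁺ + 2e⁻ → Zn, so n(Zn) = 0.6462 / 2 = 0.3231 mol
m(Zn) = 0.3231 × 65.38 = 21.1 g

21.1 g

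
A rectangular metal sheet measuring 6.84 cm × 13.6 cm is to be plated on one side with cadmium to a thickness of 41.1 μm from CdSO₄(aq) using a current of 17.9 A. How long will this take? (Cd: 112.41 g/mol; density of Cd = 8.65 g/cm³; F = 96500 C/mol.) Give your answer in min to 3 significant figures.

Plated area = 6.84 × 13.6 = 93.02 cm²
Volume = 93.02 × 41.1×10⁻⁴ cm = 0.3823 cm³
m(Cd) = 0.3823 × 8.65 = 3.307 g
n(Cd) = 3.307 / 112.41 = 0.02942 mol; n(e⁻) = 2 × 0.02942 = 0.05884 mol
Q = 0.05884 × 96500 = 5678 C
t = 5678 / 17.9 = 317.2 s = 5.29 min

5.29 min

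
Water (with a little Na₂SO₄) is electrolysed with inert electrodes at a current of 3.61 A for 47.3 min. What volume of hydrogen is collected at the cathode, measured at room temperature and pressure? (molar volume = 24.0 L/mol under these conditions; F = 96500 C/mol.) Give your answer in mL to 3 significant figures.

Q = It = 3.61 × 2838 = 10250 C
Moles of electrons = 10250 / 96500 = 0.1062 mol
2H⁺ + 2e⁻ → H₂, so n(H₂) = 0.1062 / 2 = 0.05310 mol
V = 0.05310 × 24.0 = 1.274 L
= 1270 mL

1270 mL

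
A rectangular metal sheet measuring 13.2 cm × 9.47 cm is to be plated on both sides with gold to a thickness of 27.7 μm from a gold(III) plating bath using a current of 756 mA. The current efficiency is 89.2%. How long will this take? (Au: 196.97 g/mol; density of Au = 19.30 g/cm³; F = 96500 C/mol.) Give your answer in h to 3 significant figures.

Plated area = 2 × 13.2 × 9.47 = 250.0 cm²
Volume = 250.0 × 27.7×10⁻⁴ cm = 0.6925 cm³
m(Au) = 0.6925 × 19.30 = 13.37 g
n(Au) = 13.37 / 196.97 = 0.06788 mol; n(e⁻) = 3 × 0.06788 = 0.2036 mol
Q = 0.2036 × 96500 / 0.892 = 22030 C
t = 22030 / 0.756 = 29140 s = 8.09 h

8.09 h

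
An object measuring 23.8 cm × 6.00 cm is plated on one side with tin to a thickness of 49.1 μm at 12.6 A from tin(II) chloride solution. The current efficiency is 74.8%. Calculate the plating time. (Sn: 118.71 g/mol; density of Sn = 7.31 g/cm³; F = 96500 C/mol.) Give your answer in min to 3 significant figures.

14.7 min

Plated area = 23.8 × 6.00 = 142.8 cm²
Volume = 142.8 × 49.1×10⁻⁴ cm = 0.7011 cm³
m(Sn) = 0.7011 × 7.31 = 5.125 g
n(Sn) = 5.125 / 118.71 = 0.04317 mol; n(e⁻) = 2 × 0.04317 = 0.08634 mol
Q = 0.08634 × 96500 / 0.748 = 11140 C
t = 11140 / 12.6 = 884.1 s = 14.7 min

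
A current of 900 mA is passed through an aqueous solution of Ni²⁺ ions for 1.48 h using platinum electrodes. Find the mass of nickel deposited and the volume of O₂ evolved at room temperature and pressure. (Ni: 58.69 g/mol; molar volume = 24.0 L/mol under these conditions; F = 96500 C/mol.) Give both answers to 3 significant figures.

1.46 g Ni; 0.298 L O₂

Q = 0.900 × 5328 = 4795 C; n(e⁻) = 4795 / 96500 = 0.04969 mol
Cathode: Ni²⁺ + 2e⁻ → Ni → n(Ni) = 0.04969/2 = 0.02485 mol → 1.46 g
Anode: 2H₂O → O₂ + 4H⁺ + 4e⁻ → n(O₂) = 0.04969/4 = 0.01242 mol → 0.298 L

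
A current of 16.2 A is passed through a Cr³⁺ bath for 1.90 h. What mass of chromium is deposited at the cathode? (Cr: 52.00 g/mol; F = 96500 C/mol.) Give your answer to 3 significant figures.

19.9 g

Q = 16.2 A × 6840 s = 1.108×10^5 C
n(e⁻) = 1.108×10^5 / 96500 = 1.148 mol
Cr³⁺ + 3e⁻ → Cr, so n(Cr) = 1.148 / 3 = 0.3827 mol
m = 0.3827 × 52.00 = 19.9 g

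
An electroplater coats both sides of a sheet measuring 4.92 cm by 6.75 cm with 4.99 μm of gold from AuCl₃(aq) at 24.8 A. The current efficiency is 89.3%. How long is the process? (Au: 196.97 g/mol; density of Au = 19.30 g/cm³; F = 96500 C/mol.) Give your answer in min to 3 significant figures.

Plated area = 2 × 4.92 × 6.75 = 66.42 cm²
Volume = 66.42 × 4.99×10⁻⁴ cm = 0.03314 cm³
m(Au) = 0.03314 × 19.30 = 0.6396 g
n(Au) = 0.6396 / 196.97 = 0.003247 mol; n(e⁻) = 3 × 0.003247 = 0.009741 mol
Q = 0.009741 × 96500 / 0.893 = 1053 C
t = 1053 / 24.8 = 42.46 s = 0.708 min

0.708 min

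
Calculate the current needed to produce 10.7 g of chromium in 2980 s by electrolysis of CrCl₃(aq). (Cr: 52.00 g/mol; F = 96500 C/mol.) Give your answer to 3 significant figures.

n(Cr) = 10.7 / 52.00 = 0.2058 mol
Cr³⁺ + 3e⁻ → Cr, so n(e⁻) = 3 × 0.2058 = 0.6174 mol
Q = 0.6174 × 96500 = 59580 C
I = Q / t = 59580 / 2980 s = 20.0 A

20.0 A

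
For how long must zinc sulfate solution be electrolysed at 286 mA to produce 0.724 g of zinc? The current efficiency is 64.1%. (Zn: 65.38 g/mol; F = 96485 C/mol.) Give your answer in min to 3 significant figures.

194 min

n(Zn) = 0.724 / 65.38 = 0.01107 mol
Zn²⁺ + 2e⁻ → Zn, so n(e⁻) = 2 × 0.01107 = 0.02214 mol
Q = 0.02214 × 96485 / 0.641 = 3333 C
t = Q / I = 3333 / 0.286 = 11650 s = 194 min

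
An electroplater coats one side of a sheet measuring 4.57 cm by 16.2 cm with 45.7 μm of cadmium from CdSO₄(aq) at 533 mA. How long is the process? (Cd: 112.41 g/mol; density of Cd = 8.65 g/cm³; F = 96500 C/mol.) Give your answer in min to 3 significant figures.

157 min

Plated area = 4.57 × 16.2 = 74.03 cm²
Volume = 74.03 × 45.7×10⁻⁴ cm = 0.3383 cm³
m(Cd) = 0.3383 × 8.65 = 2.926 g
n(Cd) = 2.926 / 112.41 = 0.02603 mol; n(e⁻) = 2 × 0.02603 = 0.05206 mol
Q = 0.05206 × 96500 = 5024 C
t = 5024 / 0.533 = 9426 s = 157 min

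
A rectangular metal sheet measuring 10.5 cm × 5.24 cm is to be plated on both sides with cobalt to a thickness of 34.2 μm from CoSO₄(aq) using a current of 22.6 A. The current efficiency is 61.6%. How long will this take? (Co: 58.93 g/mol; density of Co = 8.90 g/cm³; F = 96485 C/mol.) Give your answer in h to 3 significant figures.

Plated area = 2 × 10.5 × 5.24 = 110.0 cm²
Volume = 110.0 × 34.2×10⁻⁴ cm = 0.3762 cm³
m(Co) = 0.3762 × 8.90 = 3.348 g
n(Co) = 3.348 / 58.93 = 0.05681 mol; n(e⁻) = 2 × 0.05681 = 0.1136 mol
Q = 0.1136 × 96485 / 0.616 = 17790 C
t = 17790 / 22.6 = 787.2 s = 0.219 h

0.219 h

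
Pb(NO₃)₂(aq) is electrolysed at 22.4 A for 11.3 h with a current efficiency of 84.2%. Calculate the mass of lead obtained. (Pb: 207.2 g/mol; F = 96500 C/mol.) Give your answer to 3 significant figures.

Q = 22.4 × 40680 = 9.112×10^5 C
n(e⁻) = 9.112×10^5 / 96500 = 9.442 mol
Pb²⁺ + 2e⁻ → Pb, so theoretical m(Pb) = 4.721 × 207.2 = 978.2 g
Actual mass = 84.2% × 978.2 = 824 g

824 g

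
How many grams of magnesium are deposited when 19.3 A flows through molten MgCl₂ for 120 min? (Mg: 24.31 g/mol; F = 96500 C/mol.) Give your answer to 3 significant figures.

Charge passed = 19.3 × 7200 = 1.390×10^5 C
n(e⁻) = 1.390×10^5 / 96500 = 1.440 mol
Mg²⁺ + 2e⁻ → Mg, so n(Mg) = 1.440 / 2 = 0.7200 mol
m = 0.7200 × 24.31 = 17.5 g

17.5 g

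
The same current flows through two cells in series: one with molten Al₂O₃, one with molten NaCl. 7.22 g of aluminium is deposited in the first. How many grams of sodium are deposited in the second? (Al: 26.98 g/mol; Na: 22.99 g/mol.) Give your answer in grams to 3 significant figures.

n(Al) = 7.22 / 26.98 = 0.2676 mol
Al³⁺ + 3e⁻ → Al, so n(e⁻) = 3 × 0.2676 = 0.8028 mol
The cells are in series, so the same charge (and hence the same n(e⁻) = 0.8028 mol) passes through both.
Na⁺ + e⁻ → Na, so n(Na) = 0.8028 mol
m(Na) = 0.8028 × 22.99 = 18.5 g

18.5 g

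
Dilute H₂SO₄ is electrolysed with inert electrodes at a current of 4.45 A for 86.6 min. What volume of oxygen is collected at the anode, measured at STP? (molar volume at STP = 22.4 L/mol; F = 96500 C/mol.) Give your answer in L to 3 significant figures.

1.34 L

Q = It = 4.45 × 5196 = 23120 C
n(e⁻) = Q/F = 23120/96500 = 0.2396 mol
2H₂O → O₂ + 4H⁺ + 4e⁻, so n(O₂) = 0.2396 / 4 = 0.05990 mol
V = 0.05990 × 22.4 = 1.342 L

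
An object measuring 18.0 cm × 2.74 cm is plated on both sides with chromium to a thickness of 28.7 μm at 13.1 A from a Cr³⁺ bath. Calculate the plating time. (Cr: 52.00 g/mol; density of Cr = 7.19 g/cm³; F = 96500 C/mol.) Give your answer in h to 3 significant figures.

0.240 h

Plated area = 2 × 18.0 × 2.74 = 98.64 cm²
Volume = 98.64 × 28.7×10⁻⁴ cm = 0.2831 cm³
m(Cr) = 0.2831 × 7.19 = 2.035 g
n(Cr) = 2.035 / 52.00 = 0.03913 mol; n(e⁻) = 3 × 0.03913 = 0.1174 mol
Q = 0.1174 × 96500 = 11330 C
t = 11330 / 13.1 = 864.9 s = 0.240 h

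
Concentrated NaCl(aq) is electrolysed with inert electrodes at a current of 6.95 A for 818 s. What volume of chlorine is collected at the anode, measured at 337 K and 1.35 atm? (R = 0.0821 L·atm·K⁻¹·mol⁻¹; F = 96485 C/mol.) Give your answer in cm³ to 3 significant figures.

604 cm³

Q = 6.95 A × 818 s = 5685 C
Moles of electrons = 5685 / 96485 = 0.05892 mol
2Cl⁻ → Cl₂ + 2e⁻, so n(Cl₂) = 0.05892 / 2 = 0.02946 mol
V = nRT/P = 0.02946 × 0.0821 × 337 / 1.35 = 0.6038 L
= 604 cm³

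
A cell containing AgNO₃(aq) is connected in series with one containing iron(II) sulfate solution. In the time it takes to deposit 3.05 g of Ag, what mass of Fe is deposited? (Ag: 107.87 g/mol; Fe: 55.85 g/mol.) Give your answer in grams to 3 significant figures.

n(Ag) = 3.05 / 107.87 = 0.02827 mol
Ag⁺ + e⁻ → Ag, so n(e⁻) = 0.02827 mol
The cells are in series, so the same charge (and hence the same n(e⁻) = 0.02827 mol) passes through both.
Fe²⁺ + 2e⁻ → Fe, so n(Fe) = 0.02827 / 2 = 0.01414 mol
m(Fe) = 0.01414 × 55.85 = 0.790 g

0.790 g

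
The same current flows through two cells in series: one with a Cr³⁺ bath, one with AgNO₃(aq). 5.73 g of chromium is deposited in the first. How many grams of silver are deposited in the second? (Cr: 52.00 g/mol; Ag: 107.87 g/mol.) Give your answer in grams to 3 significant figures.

35.7 g

n(Cr) = 5.73 / 52.00 = 0.1102 mol
Cr³⁺ + 3e⁻ → Cr, so n(e⁻) = 3 × 0.1102 = 0.3306 mol
Since the cells are in series, n(e⁻) in the Ag cell is also 0.3306 mol.
Ag⁺ + e⁻ → Ag, so n(Ag) = 0.3306 mol
m(Ag) = 0.3306 × 107.87 = 35.7 g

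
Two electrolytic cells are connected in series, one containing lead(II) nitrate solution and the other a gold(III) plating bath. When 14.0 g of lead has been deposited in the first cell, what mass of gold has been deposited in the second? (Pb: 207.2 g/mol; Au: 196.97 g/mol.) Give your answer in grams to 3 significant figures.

n(Pb) = 14.0 / 207.2 = 0.06757 mol
Pb²⁺ + 2e⁻ → Pb, so n(e⁻) = 2 × 0.06757 = 0.1351 mol
The cells are in series, so the same charge (and hence the same n(e⁻) = 0.1351 mol) passes through both.
Au³⁺ + 3e⁻ → Au, so n(Au) = 0.1351 / 3 = 0.04503 mol
m(Au) = 0.04503 × 196.97 = 8.87 g

8.87 g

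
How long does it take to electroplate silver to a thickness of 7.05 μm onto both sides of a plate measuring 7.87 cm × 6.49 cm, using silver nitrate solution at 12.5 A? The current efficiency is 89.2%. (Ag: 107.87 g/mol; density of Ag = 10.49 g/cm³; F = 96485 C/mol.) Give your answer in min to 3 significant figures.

Plated area = 2 × 7.87 × 6.49 = 102.2 cm²
Volume = 102.2 × 7.05×10⁻⁴ cm = 0.07205 cm³
m(Ag) = 0.07205 × 10.49 = 0.7558 g
n(Ag) = 0.7558 / 107.87 = 0.007007 mol; n(e⁻) = 0.007007 mol
Q = 0.007007 × 96485 / 0.892 = 757.9 C
t = 757.9 / 12.5 = 60.63 s = 1.01 min

1.01 min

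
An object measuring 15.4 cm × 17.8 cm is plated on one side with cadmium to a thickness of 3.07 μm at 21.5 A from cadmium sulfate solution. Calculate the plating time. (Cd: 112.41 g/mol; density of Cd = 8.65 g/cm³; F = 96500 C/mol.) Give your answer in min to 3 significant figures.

Plated area = 15.4 × 17.8 = 274.1 cm²
Volume = 274.1 × 3.07×10⁻⁴ cm = 0.08415 cm³
m(Cd) = 0.08415 × 8.65 = 0.7279 g
n(Cd) = 0.7279 / 112.41 = 0.006475 mol; n(e⁻) = 2 × 0.006475 = 0.01295 mol
Q = 0.01295 × 96500 = 1250 C
t = 1250 / 21.5 = 58.14 s = 0.969 min

0.969 min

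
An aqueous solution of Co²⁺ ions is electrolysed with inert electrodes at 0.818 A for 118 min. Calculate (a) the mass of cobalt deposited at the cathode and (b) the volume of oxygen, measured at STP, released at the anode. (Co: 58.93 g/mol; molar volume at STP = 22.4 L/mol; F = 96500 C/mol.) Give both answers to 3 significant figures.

1.77 g Co; 0.336 L O₂

Q = 0.818 × 7080 = 5791 C; n(e⁻) = 5791 / 96500 = 0.06001 mol
Cathode: Co²⁺ + 2e⁻ → Co → n(Co) = 0.06001/2 = 0.03001 mol → 1.77 g
Anode: 2H₂O → O₂ + 4H⁺ + 4e⁻ → n(O₂) = 0.06001/4 = 0.01500 mol → 0.336 L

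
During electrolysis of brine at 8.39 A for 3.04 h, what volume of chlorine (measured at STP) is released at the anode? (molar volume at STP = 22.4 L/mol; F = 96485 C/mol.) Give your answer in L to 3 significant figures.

Charge passed = 8.39 × 10944 = 91820 C
n(e⁻) = 91820 / 96485 = 0.9517 mol
2Cl⁻ → Cl₂ + 2e⁻, so n(Cl₂) = 0.9517 / 2 = 0.4759 mol
V = 0.4759 × 22.4 = 10.66 L

10.7 L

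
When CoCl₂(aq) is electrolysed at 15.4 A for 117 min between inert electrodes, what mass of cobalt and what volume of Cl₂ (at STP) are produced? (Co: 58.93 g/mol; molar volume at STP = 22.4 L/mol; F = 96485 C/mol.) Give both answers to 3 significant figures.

Q = 15.4 × 7020 = 1.081×10^5 C; n(e⁻) = 1.081×10^5 / 96485 = 1.120 mol
Cathode: Co²⁺ + 2e⁻ → Co → n(Co) = 1.120/2 = 0.5600 mol → 33.0 g
Anode: 2Cl⁻ → Cl₂ + 2e⁻ → n(Cl₂) = 1.120/2 = 0.5600 mol → 12.5 L

33.0 g Co; 12.5 L Cl₂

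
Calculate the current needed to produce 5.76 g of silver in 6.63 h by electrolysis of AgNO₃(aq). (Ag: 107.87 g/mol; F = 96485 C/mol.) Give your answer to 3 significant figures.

n(Ag) = 5.76 / 107.87 = 0.05340 mol
Ag⁺ + e⁻ → Ag, so n(e⁻) = 0.05340 mol
Q = 0.05340 × 96485 = 5152 C
I = Q / t = 5152 / 23868 s = 0.216 A

0.216 A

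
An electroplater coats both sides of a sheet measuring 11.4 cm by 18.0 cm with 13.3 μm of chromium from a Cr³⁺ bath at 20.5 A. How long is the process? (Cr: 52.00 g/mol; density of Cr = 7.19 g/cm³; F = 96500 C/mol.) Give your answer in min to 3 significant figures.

Plated area = 2 × 11.4 × 18.0 = 410.4 cm²
Volume = 410.4 × 13.3×10⁻⁴ cm = 0.5458 cm³
m(Cr) = 0.5458 × 7.19 = 3.924 g
n(Cr) = 3.924 / 52.00 = 0.07546 mol; n(e⁻) = 3 × 0.07546 = 0.2264 mol
Q = 0.2264 × 96500 = 21850 C
t = 21850 / 20.5 = 1066 s = 17.8 min

17.8 min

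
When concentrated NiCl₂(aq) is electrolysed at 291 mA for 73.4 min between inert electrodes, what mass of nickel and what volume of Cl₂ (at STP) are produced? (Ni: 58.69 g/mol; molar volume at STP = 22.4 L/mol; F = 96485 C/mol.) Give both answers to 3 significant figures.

0.390 g Ni; 0.149 L Cl₂

Q = 0.291 × 4404 = 1282 C; n(e⁻) = 1282 / 96485 = 0.01329 mol
Cathode: Ni²⁺ + 2e⁻ → Ni → n(Ni) = 0.01329/2 = 0.006645 mol → 0.390 g
Anode: 2Cl⁻ → Cl₂ + 2e⁻ → n(Cl₂) = 0.01329/2 = 0.006645 mol → 0.149 L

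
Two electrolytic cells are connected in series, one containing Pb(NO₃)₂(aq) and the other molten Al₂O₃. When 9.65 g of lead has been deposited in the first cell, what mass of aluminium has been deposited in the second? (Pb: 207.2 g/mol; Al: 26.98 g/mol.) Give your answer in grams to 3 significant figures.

0.838 g

n(Pb) = 9.65 / 207.2 = 0.04657 mol
Pb²⁺ + 2e⁻ → Pb, so n(e⁻) = 2 × 0.04657 = 0.09314 mol
Since the cells are in series, n(e⁻) in the Al cell is also 0.09314 mol.
Al³⁺ + 3e⁻ → Al, so n(Al) = 0.09314 / 3 = 0.03105 mol
m(Al) = 0.03105 × 26.98 = 0.838 g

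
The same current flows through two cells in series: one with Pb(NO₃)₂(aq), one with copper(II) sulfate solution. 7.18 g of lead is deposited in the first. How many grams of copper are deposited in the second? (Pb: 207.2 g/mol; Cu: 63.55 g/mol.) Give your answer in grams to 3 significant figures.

n(Pb) = 7.18 / 207.2 = 0.03465 mol
Pb²⁺ + 2e⁻ → Pb, so n(e⁻) = 2 × 0.03465 = 0.06930 mol
The cells are in series, so the same charge (and hence the same n(e⁻) = 0.06930 mol) passes through both.
Cu²⁺ + 2e⁻ → Cu, so n(Cu) = 0.06930 / 2 = 0.03465 mol
m(Cu) = 0.03465 × 63.55 = 2.20 g

2.20 g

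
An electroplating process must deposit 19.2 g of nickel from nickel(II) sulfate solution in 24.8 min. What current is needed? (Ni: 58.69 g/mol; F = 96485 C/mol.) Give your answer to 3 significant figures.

42.4 A

n(Ni) = 19.2 / 58.69 = 0.3271 mol
Ni²⁺ + 2e⁻ → Ni, so n(e⁻) = 2 × 0.3271 = 0.6542 mol
Q = 0.6542 × 96485 = 63120 C
I = Q / t = 63120 / 1488 s = 42.4 A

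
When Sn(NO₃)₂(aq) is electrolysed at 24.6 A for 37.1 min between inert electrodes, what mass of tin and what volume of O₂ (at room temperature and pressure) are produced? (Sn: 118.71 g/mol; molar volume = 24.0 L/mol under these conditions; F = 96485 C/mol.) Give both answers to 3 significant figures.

33.7 g Sn; 3.41 L O₂

Q = 24.6 × 2226 = 54760 C; n(e⁻) = 54760 / 96485 = 0.5675 mol
Cathode: Sn²⁺ + 2e⁻ → Sn → n(Sn) = 0.5675/2 = 0.2838 mol → 33.7 g
Anode: 2H₂O → O₂ + 4H⁺ + 4e⁻ → n(O₂) = 0.5675/4 = 0.1419 mol → 3.41 L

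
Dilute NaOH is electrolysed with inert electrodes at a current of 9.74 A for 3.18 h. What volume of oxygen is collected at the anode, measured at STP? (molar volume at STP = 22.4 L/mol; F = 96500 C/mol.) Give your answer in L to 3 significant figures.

Charge passed = 9.74 × 11448 = 1.115×10^5 C
n(e⁻) = Q/F = 1.115×10^5/96500 = 1.155 mol
2H₂O → O₂ + 4H⁺ + 4e⁻, so n(O₂) = 1.155 / 4 = 0.2888 mol
V = 0.2888 × 22.4 = 6.469 L

6.47 L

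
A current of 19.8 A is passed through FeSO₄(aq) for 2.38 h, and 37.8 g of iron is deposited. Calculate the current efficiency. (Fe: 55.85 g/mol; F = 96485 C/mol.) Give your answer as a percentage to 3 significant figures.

Q = 19.8 × 8568 = 1.696×10^5 C
n(e⁻) = 1.696×10^5 / 96485 = 1.758 mol
Fe²⁺ + 2e⁻ → Fe, so theoretical n(Fe) = 0.8790 mol → 49.09 g
Efficiency = 37.8 / 49.09 = 0.7700 = 77.0%

77.0%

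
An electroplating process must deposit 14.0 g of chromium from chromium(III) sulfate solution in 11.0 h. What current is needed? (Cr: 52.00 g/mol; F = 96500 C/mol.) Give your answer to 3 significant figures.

n(Cr) = 14.0 / 52.00 = 0.2692 mol
Cr³⁺ + 3e⁻ → Cr, so n(e⁻) = 3 × 0.2692 = 0.8076 mol
Q = 0.8076 × 96500 = 77930 C
I = Q / t = 77930 / 39600 s = 1.97 A

1.97 A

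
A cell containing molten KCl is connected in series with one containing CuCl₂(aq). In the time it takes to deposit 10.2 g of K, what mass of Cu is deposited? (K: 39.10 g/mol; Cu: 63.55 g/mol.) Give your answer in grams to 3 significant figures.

n(K) = 10.2 / 39.10 = 0.2609 mol
K⁺ + e⁻ → K, so n(e⁻) = 0.2609 mol
Since the cells are in series, n(e⁻) in the Cu cell is also 0.2609 mol.
Cu²⁺ + 2e⁻ → Cu, so n(Cu) = 0.2609 / 2 = 0.1305 mol
m(Cu) = 0.1305 × 63.55 = 8.29 g

8.29 g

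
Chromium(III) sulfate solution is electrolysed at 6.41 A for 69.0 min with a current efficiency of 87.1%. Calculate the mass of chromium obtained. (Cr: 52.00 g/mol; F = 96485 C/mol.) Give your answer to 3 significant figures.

4.15 g

Q = 6.41 × 4140 = 26540 C
n(e⁻) = 26540 / 96485 = 0.2751 mol
Cr³⁺ + 3e⁻ → Cr, so theoretical m(Cr) = 0.09170 × 52.00 = 4.768 g
Actual mass = 87.1% × 4.768 = 4.15 g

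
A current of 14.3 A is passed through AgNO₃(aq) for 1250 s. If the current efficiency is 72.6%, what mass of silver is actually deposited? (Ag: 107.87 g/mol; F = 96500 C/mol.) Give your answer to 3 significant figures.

14.5 g

Q = 14.3 × 1250 = 17880 C
n(e⁻) = 17880 / 96500 = 0.1853 mol
Ag⁺ + e⁻ → Ag, so theoretical m(Ag) = 0.1853 × 107.87 = 19.99 g
Actual mass = 72.6% × 19.99 = 14.5 g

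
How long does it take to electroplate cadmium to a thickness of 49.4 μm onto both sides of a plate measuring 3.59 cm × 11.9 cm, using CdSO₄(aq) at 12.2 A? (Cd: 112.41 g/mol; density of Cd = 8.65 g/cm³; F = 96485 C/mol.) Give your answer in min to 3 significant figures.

8.56 min

Plated area = 2 × 3.59 × 11.9 = 85.44 cm²
Volume = 85.44 × 49.4×10⁻⁴ cm = 0.4221 cm³
m(Cd) = 0.4221 × 8.65 = 3.651 g
n(Cd) = 3.651 / 112.41 = 0.03248 mol; n(e⁻) = 2 × 0.03248 = 0.06496 mol
Q = 0.06496 × 96485 = 6268 C
t = 6268 / 12.2 = 513.8 s = 8.56 min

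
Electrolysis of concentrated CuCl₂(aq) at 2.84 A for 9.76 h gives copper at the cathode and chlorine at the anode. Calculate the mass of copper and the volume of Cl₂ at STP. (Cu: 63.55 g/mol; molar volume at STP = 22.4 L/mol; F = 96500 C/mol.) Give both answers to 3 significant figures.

32.9 g Cu; 11.6 L Cl₂

Q = 2.84 × 35136 = 99790 C; n(e⁻) = 99790 / 96500 = 1.034 mol
Cathode: Cu²⁺ + 2e⁻ → Cu → n(Cu) = 1.034/2 = 0.5170 mol → 32.9 g
Anode: 2Cl⁻ → Cl₂ + 2e⁻ → n(Cl₂) = 1.034/2 = 0.5170 mol → 11.6 L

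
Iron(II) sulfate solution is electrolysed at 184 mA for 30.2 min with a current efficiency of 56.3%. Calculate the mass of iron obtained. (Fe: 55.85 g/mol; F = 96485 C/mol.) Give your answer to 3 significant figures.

0.0543 g

Q = 0.184 × 1812 = 333.4 C
n(e⁻) = 333.4 / 96485 = 0.003455 mol
Fe²⁺ + 2e⁻ → Fe, so theoretical m(Fe) = 0.001728 × 55.85 = 0.09651 g
Actual mass = 56.3% × 0.09651 = 0.0543 g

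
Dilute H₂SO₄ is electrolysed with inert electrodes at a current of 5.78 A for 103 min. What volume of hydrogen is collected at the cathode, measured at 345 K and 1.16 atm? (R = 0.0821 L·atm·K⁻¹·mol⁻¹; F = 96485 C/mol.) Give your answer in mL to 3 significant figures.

Q = 5.78 A × 6180 s = 35720 C
Moles of electrons = 35720 / 96485 = 0.3702 mol
2H⁺ + 2e⁻ → H₂, so n(H₂) = 0.3702 / 2 = 0.1851 mol
V = nRT/P = 0.1851 × 0.0821 × 345 / 1.16 = 4.520 L
= 4520 mL

4520 mL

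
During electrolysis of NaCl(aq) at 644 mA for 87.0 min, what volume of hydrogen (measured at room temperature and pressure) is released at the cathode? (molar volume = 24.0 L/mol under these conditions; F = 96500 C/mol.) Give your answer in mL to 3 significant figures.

Q = It = 0.644 × 5220 = 3362 C
n(e⁻) = 3362 / 96500 = 0.03484 mol
2H⁺ + 2e⁻ → H₂, so n(H₂) = 0.03484 / 2 = 0.01742 mol
V = 0.01742 × 24.0 = 0.4181 L
= 418 mL

418 mL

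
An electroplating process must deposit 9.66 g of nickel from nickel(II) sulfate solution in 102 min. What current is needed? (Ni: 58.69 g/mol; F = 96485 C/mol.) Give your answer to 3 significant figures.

n(Ni) = 9.66 / 58.69 = 0.1646 mol
Ni²⁺ + 2e⁻ → Ni, so n(e⁻) = 2 × 0.1646 = 0.3292 mol
Q = 0.3292 × 96485 = 31760 C
I = Q / t = 31760 / 6120 s = 5.19 A

5.19 A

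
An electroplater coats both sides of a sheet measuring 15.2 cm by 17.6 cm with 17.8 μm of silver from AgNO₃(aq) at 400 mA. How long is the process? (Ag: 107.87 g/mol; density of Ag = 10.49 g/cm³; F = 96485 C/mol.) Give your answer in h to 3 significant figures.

6.21 h

Plated area = 2 × 15.2 × 17.6 = 535.0 cm²
Volume = 535.0 × 17.8×10⁻⁴ cm = 0.9523 cm³
m(Ag) = 0.9523 × 10.49 = 9.990 g
n(Ag) = 9.990 / 107.87 = 0.09261 mol; n(e⁻) = 0.09261 mol
Q = 0.09261 × 96485 = 8935 C
t = 8935 / 0.400 = 22340 s = 6.21 h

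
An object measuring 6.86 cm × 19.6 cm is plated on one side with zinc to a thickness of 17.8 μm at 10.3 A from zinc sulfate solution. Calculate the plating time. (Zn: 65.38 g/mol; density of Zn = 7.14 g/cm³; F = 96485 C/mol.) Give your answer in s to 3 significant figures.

Plated area = 6.86 × 19.6 = 134.5 cm²
Volume = 134.5 × 17.8×10⁻⁴ cm = 0.2394 cm³
m(Zn) = 0.2394 × 7.14 = 1.709 g
n(Zn) = 1.709 / 65.38 = 0.02614 mol; n(e⁻) = 2 × 0.02614 = 0.05228 mol
Q = 0.05228 × 96485 = 5044 C
t = 5044 / 10.3 = 489.7 s

490 s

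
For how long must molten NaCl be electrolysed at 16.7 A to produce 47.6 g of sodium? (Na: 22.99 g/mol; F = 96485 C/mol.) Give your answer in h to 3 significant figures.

3.32 h

n(Na) = 47.6 / 22.99 = 2.070 mol
Na⁺ + e⁻ → Na, so n(e⁻) = 2.070 mol
Q = 2.070 × 96485 = 1.997×10^5 C
t = Q / I = 1.997×10^5 / 16.7 = 11960 s = 3.32 h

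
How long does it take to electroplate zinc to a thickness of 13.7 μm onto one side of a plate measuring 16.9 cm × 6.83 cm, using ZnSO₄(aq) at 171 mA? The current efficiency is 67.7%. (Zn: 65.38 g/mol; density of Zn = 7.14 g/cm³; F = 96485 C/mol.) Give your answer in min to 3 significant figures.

Plated area = 16.9 × 6.83 = 115.4 cm²
Volume = 115.4 × 13.7×10⁻⁴ cm = 0.1581 cm³
m(Zn) = 0.1581 × 7.14 = 1.129 g
n(Zn) = 1.129 / 65.38 = 0.01727 mol; n(e⁻) = 2 × 0.01727 = 0.03454 mol
Q = 0.03454 × 96485 / 0.677 = 4923 C
t = 4923 / 0.171 = 28790 s = 480 min

480 min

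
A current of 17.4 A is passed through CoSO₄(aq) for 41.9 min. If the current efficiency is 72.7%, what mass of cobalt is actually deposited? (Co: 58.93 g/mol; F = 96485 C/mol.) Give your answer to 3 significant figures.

Q = 17.4 × 2514 = 43740 C
n(e⁻) = 43740 / 96485 = 0.4533 mol
Co²⁺ + 2e⁻ → Co, so theoretical m(Co) = 0.2267 × 58.93 = 13.36 g
Actual mass = 72.7% × 13.36 = 9.71 g

9.71 g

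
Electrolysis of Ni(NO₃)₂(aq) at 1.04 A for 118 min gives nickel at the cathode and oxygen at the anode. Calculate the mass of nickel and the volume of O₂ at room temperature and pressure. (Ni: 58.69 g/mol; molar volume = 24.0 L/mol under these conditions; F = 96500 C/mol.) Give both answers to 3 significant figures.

Q = 1.04 × 7080 = 7363 C; n(e⁻) = 7363 / 96500 = 0.07630 mol
Cathode: Ni²⁺ + 2e⁻ → Ni → n(Ni) = 0.07630/2 = 0.03815 mol → 2.24 g
Anode: 2H₂O → O₂ + 4H⁺ + 4e⁻ → n(O₂) = 0.07630/4 = 0.01908 mol → 0.458 L

2.24 g Ni; 0.458 L O₂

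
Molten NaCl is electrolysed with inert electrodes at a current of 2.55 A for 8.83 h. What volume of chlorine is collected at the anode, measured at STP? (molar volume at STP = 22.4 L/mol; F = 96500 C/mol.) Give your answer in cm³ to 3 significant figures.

9410 cm³

Q = It = 2.55 × 31788 = 81060 C
Moles of electrons = 81060 / 96500 = 0.8400 mol
2Cl⁻ → Cl₂ + 2e⁻, so n(Cl₂) = 0.8400 / 2 = 0.4200 mol
V = 0.4200 × 22.4 = 9.408 L
= 9410 cm³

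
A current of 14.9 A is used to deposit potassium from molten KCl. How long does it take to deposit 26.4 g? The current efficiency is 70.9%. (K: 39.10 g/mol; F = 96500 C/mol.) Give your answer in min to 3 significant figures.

103 min

n(K) = 26.4 / 39.10 = 0.6752 mol
K⁺ + e⁻ → K, so n(e⁻) = 0.6752 mol
Q = 0.6752 × 96500 / 0.709 = 91900 C
t = Q / I = 91900 / 14.9 = 6168 s = 103 min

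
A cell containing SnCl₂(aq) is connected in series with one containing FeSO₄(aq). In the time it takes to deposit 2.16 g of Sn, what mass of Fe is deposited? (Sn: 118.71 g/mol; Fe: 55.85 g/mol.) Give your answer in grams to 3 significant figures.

1.02 g

n(Sn) = 2.16 / 118.71 = 0.01820 mol
Sn²⁺ + 2e⁻ → Sn, so n(e⁻) = 2 × 0.01820 = 0.03640 mol
In series, the same 0.03640 mol of electrons flows through the second cell.
Fe²⁺ + 2e⁻ → Fe, so n(Fe) = 0.03640 / 2 = 0.01820 mol
m(Fe) = 0.01820 × 55.85 = 1.02 g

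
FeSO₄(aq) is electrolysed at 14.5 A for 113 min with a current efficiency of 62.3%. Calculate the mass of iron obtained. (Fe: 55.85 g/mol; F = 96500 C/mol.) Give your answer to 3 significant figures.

Q = 14.5 × 6780 = 98310 C
n(e⁻) = 98310 / 96500 = 1.019 mol
Fe²⁺ + 2e⁻ → Fe, so theoretical m(Fe) = 0.5095 × 55.85 = 28.46 g
Actual mass = 62.3% × 28.46 = 17.7 g

17.7 g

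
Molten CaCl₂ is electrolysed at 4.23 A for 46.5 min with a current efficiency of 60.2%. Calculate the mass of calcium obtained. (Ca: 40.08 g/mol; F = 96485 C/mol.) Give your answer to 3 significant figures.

1.48 g

Q = 4.23 × 2790 = 11800 C
n(e⁻) = 11800 / 96485 = 0.1223 mol
Ca²⁺ + 2e⁻ → Ca, so theoretical m(Ca) = 0.06115 × 40.08 = 2.451 g
Actual mass = 60.2% × 2.451 = 1.48 g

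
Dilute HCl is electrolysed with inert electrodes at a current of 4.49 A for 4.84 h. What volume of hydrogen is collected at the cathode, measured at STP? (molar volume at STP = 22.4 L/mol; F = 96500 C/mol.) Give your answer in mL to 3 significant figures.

Q = 4.49 A × 17424 s = 78230 C
n(e⁻) = 78230 / 96500 = 0.8107 mol
2H⁺ + 2e⁻ → H₂, so n(H₂) = 0.8107 / 2 = 0.4054 mol
V = 0.4054 × 22.4 = 9.081 L
= 9080 mL

9080 mL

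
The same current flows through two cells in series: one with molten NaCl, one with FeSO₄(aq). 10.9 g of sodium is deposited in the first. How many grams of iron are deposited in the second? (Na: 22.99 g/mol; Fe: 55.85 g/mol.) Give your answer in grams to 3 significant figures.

13.2 g

n(Na) = 10.9 / 22.99 = 0.4741 mol
Na⁺ + e⁻ → Na, so n(e⁻) = 0.4741 mol
Since the cells are in series, n(e⁻) in the Fe cell is also 0.4741 mol.
Fe²⁺ + 2e⁻ → Fe, so n(Fe) = 0.4741 / 2 = 0.2371 mol
m(Fe) = 0.2371 × 55.85 = 13.2 g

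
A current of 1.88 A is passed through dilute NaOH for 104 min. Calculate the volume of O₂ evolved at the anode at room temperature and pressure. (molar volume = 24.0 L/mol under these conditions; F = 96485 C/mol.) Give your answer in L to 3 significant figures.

Q = 1.88 A × 6240 s = 11730 C
n(e⁻) = Q/F = 11730/96485 = 0.1216 mol
2H₂O → O₂ + 4H⁺ + 4e⁻, so n(O₂) = 0.1216 / 4 = 0.03040 mol
V = 0.03040 × 24.0 = 0.7296 L

0.730 L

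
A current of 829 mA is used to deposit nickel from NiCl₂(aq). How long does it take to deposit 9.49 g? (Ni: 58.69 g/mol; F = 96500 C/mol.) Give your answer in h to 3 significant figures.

10.5 h

n(Ni) = 9.49 / 58.69 = 0.1617 mol
Ni²⁺ + 2e⁻ → Ni, so n(e⁻) = 2 × 0.1617 = 0.3234 mol
Q = 0.3234 × 96500 = 31210 C
t = Q / I = 31210 / 0.829 = 37650 s = 10.5 h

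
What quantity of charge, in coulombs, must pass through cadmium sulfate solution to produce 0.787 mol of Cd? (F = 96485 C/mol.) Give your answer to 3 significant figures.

Cd²⁺ + 2e⁻ → Cd, so n(e⁻) = 2 × 0.787 = 1.574 mol
Q = 1.574 × 96485 = 1.519×10^5 C

1.52×10^5 C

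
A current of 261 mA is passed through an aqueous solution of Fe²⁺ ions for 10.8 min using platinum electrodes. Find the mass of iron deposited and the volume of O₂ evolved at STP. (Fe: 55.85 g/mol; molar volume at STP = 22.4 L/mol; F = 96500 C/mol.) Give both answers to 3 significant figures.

0.0489 g Fe; 0.00981 L O₂

Q = 0.261 × 648 = 169.1 C; n(e⁻) = 169.1 / 96500 = 0.001752 mol
Cathode: Fe²⁺ + 2e⁻ → Fe → n(Fe) = 0.001752/2 = 8.760×10^-4 mol → 0.0489 g
Anode: 2H₂O → O₂ + 4H⁺ + 4e⁻ → n(O₂) = 0.001752/4 = 4.380×10^-4 mol → 0.00981 L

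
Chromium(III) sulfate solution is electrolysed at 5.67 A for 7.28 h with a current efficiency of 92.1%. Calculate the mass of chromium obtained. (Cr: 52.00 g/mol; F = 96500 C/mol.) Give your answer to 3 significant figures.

24.6 g

Q = 5.67 × 26208 = 1.486×10^5 C
n(e⁻) = 1.486×10^5 / 96500 = 1.540 mol
Cr³⁺ + 3e⁻ → Cr, so theoretical m(Cr) = 0.5133 × 52.00 = 26.69 g
Actual mass = 92.1% × 26.69 = 24.6 g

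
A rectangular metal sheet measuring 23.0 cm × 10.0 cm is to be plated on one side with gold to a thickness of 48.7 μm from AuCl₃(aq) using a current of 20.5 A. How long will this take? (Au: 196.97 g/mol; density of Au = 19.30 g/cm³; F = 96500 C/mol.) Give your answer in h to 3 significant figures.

Plated area = 23.0 × 10.0 = 230.0 cm²
Volume = 230.0 × 48.7×10⁻⁴ cm = 1.120 cm³
m(Au) = 1.120 × 19.30 = 21.62 g
n(Au) = 21.62 / 196.97 = 0.1098 mol; n(e⁻) = 3 × 0.1098 = 0.3294 mol
Q = 0.3294 × 96500 = 31790 C
t = 31790 / 20.5 = 1551 s = 0.431 h

0.431 h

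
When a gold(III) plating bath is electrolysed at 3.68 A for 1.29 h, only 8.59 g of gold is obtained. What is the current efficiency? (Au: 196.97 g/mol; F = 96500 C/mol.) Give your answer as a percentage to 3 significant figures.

Q = 3.68 × 4644 = 17090 C
n(e⁻) = 17090 / 96500 = 0.1771 mol
Au³⁺ + 3e⁻ → Au, so theoretical n(Au) = 0.05903 mol → 11.63 g
Efficiency = 8.59 / 11.63 = 0.7386 = 73.9%

73.9%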